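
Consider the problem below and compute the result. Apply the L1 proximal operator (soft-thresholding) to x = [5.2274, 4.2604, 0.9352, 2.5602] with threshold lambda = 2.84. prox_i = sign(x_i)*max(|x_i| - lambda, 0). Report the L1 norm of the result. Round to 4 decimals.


Soft-thresholding with lambda = 2.84:
prox(5.2274) = sign(5.2274)*max(|5.2274| - 2.84, 0) = 2.3874
prox(4.2604) = sign(4.2604)*max(|4.2604| - 2.84, 0) = 1.4204
prox(0.9352) = sign(0.9352)*max(|0.9352| - 2.84, 0) = 0.0
prox(2.5602) = sign(2.5602)*max(|2.5602| - 2.84, 0) = 0.0
prox(x) = [2.3874, 1.4204, 0.0, 0.0]
||prox(x)||_1 = 2.3874 + 1.4204 + 0.0 + 0.0 = 3.8078


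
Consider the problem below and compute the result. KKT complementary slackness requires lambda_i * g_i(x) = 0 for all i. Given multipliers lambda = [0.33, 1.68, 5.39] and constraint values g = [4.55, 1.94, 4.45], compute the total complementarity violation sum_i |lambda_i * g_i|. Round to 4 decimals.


KKT complementary slackness check:
lambda_1 * g_1 = 0.33 * 4.55 = 1.5015
lambda_2 * g_2 = 1.68 * 1.94 = 3.2592
lambda_3 * g_3 = 5.39 * 4.45 = 23.9855
Total violation = 1.5015 + 3.2592 + 23.9855 = 28.7462


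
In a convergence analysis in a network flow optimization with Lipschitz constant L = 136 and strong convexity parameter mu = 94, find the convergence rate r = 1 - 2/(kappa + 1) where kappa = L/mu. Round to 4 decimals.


Step 1: Compute the condition number.
kappa = L/mu = 136/94 = 1.4468
Step 2: Compute the convergence rate.
r = 1 - 2/(kappa + 1) = 1 - 2*mu/(L + mu) = (L - mu)/(L + mu) = 42/230 = 0.1826


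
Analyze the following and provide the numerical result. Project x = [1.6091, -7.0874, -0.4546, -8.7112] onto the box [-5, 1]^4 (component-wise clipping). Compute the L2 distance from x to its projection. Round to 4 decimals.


Project each component onto [-5, 1].
clip(1.6091) = 1.0, clip(-7.0874) = -5.0, clip(-0.4546) = -0.4546, clip(-8.7112) = -5.0
Projection = [1.0, -5.0, -0.4546, -5.0]
Squared diffs: [0.371, 4.3572, 0.0, 13.773]
Distance = sqrt(18.5012) = 4.3013


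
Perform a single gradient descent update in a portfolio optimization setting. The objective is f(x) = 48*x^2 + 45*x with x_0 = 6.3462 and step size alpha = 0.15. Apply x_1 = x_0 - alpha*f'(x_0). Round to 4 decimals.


We compute the gradient at x_0 and apply the update.
f'(x) = 96*x + 45
f'(6.3462) = 96*6.3462 + 45 = 654.2352
x_1 = 6.3462 - 0.15*654.2352 = -91.7891


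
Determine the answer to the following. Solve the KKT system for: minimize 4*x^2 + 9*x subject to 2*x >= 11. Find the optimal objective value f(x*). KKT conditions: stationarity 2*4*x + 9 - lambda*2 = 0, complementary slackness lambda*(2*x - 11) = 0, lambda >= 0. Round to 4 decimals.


Step 1: Try lambda = 0 (constraint inactive).
x_unc = -9/(2*4) = -1.125
Check: 2*-1.125 = -2.25 < 11 -- violated!
Step 2: Constraint must be active: 2*x = 11
x* = 11/2 = 5.5
lambda = (2*4*5.5 + 9)/2 = 26.5
Step 3: Compute optimal value.
f(x*) = 4*5.5^2 + 9*5.5 = 170.5


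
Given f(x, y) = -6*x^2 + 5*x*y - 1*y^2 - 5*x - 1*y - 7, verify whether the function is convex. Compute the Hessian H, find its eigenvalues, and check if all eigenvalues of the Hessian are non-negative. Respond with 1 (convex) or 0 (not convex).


The Hessian of f(x,y) = -6*x^2 + 5*x*y - 1*y^2 - 5*x - 1*y - 7 is:
H = [[-12, 5], [5, -2]]
Trace = -12 - 2 = -14
Determinant = -12*-2 - (5)^2 = -1
Discriminant = (-14)^2 - 4*-1 = 200.0
Eigenvalues: lambda_1 = -14.0711, lambda_2 = 0.0711
The function is not convex.

0


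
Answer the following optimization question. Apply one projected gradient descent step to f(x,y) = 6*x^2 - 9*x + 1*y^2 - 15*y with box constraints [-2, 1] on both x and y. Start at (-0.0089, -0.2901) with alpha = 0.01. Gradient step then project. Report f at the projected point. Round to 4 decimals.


Step 1: Compute gradient at (-0.0089, -0.2901).
grad_x = 2*6*-0.0089 - 9 = -9.1068
grad_y = 2*1*-0.2901 - 15 = -15.5802
Step 2: Gradient step.
x_raw = -0.0089 - 0.01*-9.1068 = 0.0822
y_raw = -0.2901 - 0.01*-15.5802 = -0.1343
Step 3: Project onto [-2, 1].
x_proj = clip(0.0822) = 0.0822
y_proj = clip(-0.1343) = -0.1343
Step 4: Evaluate f.
f(0.0822, -0.1343) = 1.3335


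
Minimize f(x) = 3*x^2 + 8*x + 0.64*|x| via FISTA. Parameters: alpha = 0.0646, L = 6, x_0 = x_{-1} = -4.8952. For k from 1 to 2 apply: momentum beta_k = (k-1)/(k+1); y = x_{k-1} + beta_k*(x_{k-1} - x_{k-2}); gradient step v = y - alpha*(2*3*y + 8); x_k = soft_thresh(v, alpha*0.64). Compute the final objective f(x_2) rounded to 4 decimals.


FISTA on f(x) = 3*x^2 + 8*x + 0.64*|x|
L = 6, alpha = 0.0646
Iteration 1: beta = 0.0, y = -4.8952 + 0.0*(-4.8952 + 4.8952) = -4.8952
  grad(y) = -21.3712, v = y - alpha*grad = -3.5146
  prox(v) = soft_thresh(-3.5146, 0.0413) = -3.4733
Iteration 2: beta = 0.3333, y = -3.4733 + 0.3333*(-3.4733 + 4.8952) = -2.9993
  grad(y) = -9.9958, v = y - alpha*grad = -2.3536
  prox(v) = soft_thresh(-2.3536, 0.0413) = -2.3122
f(x_2) = 3*(-2.3122)^2 + 8*(-2.3122) + 0.64*|-2.3122| = -0.9788


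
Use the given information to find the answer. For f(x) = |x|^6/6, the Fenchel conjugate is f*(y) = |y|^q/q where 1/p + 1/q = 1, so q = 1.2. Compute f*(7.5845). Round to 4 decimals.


The conjugate exponent q satisfies 1/p + 1/q = 1.
p = 6, so q = 6/(6 - 1) = 1.2
|y|^q = 7.5845^1.2 = 11.374
f*(7.5845) = 11.374 / 1.2 = 9.4783


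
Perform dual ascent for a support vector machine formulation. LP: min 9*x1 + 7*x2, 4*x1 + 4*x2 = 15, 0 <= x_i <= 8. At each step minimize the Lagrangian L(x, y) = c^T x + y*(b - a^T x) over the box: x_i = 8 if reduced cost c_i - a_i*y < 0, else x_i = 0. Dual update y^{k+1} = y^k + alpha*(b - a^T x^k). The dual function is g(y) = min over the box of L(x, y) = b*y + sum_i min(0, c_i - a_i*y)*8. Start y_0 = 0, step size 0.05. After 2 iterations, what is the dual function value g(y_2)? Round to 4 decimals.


Dual ascent for LP: min 9*x1 + 7*x2, 4*x1 + 4*x2 = 15, 0 <= x_i <= 8
Step 1: y^k = 0.0, reduced costs: (9.0, 7.0)
  x^k = (0.0, 0.0), subgradient = b - a^T x = 15.0
  y^{k+1} = 0.0 + 0.05*15.0 = 0.75
Step 2: y^k = 0.75, reduced costs: (6.0, 4.0)
  x^k = (0.0, 0.0), subgradient = b - a^T x = 15.0
  y^{k+1} = 0.75 + 0.05*15.0 = 1.5
Dual objective at y_2 = 1.5: reduced costs (3.0, 1.0), box minimizer x = (0.0, 0.0)
g(y_2) = b*y + (c1 - a1*y)*x1 + (c2 - a2*y)*x2 = 15*1.5 + 3.0*0.0 + 1.0*0.0 = 22.5 + 0.0 + 0.0 = 22.5


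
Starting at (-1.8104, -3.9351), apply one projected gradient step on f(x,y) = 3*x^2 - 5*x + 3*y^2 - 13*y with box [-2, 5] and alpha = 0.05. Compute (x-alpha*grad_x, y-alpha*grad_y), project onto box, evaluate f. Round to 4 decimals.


Step 1: Compute gradient at (-1.8104, -3.9351).
grad_x = 2*3*-1.8104 - 5 = -15.8624
grad_y = 2*3*-3.9351 - 13 = -36.6106
Step 2: Gradient step.
x_raw = -1.8104 - 0.05*-15.8624 = -1.0173
y_raw = -3.9351 - 0.05*-36.6106 = -2.1046
Step 3: Project onto [-2, 5].
x_proj = clip(-1.0173) = -1.0173
y_proj = clip(-2.1046) = -2.0
Step 4: Evaluate f.
f(-1.0173, -2.0) = 46.191


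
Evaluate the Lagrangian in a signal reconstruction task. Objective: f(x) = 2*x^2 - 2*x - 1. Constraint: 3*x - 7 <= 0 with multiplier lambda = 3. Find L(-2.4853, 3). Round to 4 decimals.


Step 1: Evaluate f(x).
f(-2.4853) = 2*(-2.4853)^2 - 2*(-2.4853) - 1 = 16.324
Step 2: Evaluate g(x).
g(-2.4853) = 3*-2.4853 - 7 = -14.4559
Step 3: Compute Lagrangian.
L = 16.324 + 3*-14.4559 = -27.0437


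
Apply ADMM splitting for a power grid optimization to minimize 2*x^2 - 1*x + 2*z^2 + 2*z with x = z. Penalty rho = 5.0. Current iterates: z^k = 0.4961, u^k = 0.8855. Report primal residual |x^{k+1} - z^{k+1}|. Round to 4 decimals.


ADMM iteration with rho = 5.0, z^k = 0.4961, u^k = 0.8855
Step 1: x-update.
Minimize 2*x^2 - 1*x + (5.0/2)*(x - 0.4961 + 0.8855)^2
FOC: (2*2 + 5.0)*x = 1 + 5.0*(0.4961 - 0.8855)
x^{k+1} = -0.1052
Step 2: z-update.
Minimize 2*z^2 + 2*z + (5.0/2)*(-0.1052 - z + 0.8855)^2
FOC: (2*2 + 5.0)*z = -2 + 5.0*(-0.1052 + 0.8855)
z^{k+1} = 0.2113
Step 3: u-update.
u^{k+1} = 0.8855 - 0.1052 - 0.2113 = 0.569
Step 4: Primal residual = |-0.1052 - 0.2113| = 0.3165


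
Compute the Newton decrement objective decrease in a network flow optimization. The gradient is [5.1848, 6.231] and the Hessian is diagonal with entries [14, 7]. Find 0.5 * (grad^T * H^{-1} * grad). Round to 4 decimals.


Step 1: H is diagonal, so H^(-1) * g = [0.3703, 0.8901].
Step 2: g^T H^(-1) g = sum_i g_i^2 / H_ii
  = (5.1848)^2/14 + (6.231)^2/7
  = 1.9202 + 5.5465 = 7.4666
Step 3: Objective decrease = 0.5 * g^T H^(-1) g = 3.7333


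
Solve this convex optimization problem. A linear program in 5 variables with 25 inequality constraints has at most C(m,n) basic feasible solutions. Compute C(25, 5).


Each vertex corresponds to some choice of n active constraints out of m, so the number of vertices is at most C(m, n) = m! / (n!(m-n)!).
m = 25, n = 5
Numerator: 25 * 24 * 23 * 22 * 21
Denominator: 5! = 120
C(25, 5) = 53130


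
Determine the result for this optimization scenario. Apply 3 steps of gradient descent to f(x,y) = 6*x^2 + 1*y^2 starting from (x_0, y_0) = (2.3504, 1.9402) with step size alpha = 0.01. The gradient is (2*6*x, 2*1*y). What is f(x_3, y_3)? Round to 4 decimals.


Gradient descent on f(x,y) = 6*x^2 + 1*y^2.
Starting point: (2.3504, 1.9402), alpha = 0.01
Step 1: grad_x = 2*6*2.3504 = 28.2048, grad_y = 2*1*1.9402 = 3.8804
  x_1 = 2.3504 - 0.01*28.2048 = 2.0684
  y_1 = 1.9402 - 0.01*3.8804 = 1.9014
Step 2: grad_x = 2*6*2.0684 = 24.8202, grad_y = 2*1*1.9014 = 3.8028
  x_2 = 2.0684 - 0.01*24.8202 = 1.8201
  y_2 = 1.9014 - 0.01*3.8028 = 1.8634
Step 3: grad_x = 2*6*1.8201 = 21.8418, grad_y = 2*1*1.8634 = 3.7267
  x_3 = 1.8201 - 0.01*21.8418 = 1.6017
  y_3 = 1.8634 - 0.01*3.7267 = 1.8261
f(1.6017, 1.8261) = 6*1.6017^2 + 1*1.8261^2 = 18.7279


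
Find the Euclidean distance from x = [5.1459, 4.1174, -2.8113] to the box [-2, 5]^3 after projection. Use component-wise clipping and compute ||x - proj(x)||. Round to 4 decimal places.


Project each component onto [-2, 5].
clip(5.1459) = 5.0, clip(4.1174) = 4.1174, clip(-2.8113) = -2.0
Projection = [5.0, 4.1174, -2.0]
Squared diffs: [0.0213, 0.0, 0.6582]
Distance = sqrt(0.6795) = 0.8243


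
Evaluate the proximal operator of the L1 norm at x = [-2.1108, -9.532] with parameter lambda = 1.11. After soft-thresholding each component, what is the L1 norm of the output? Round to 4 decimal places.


Soft-thresholding with lambda = 1.11:
prox(-2.1108) = sign(-2.1108)*max(|-2.1108| - 1.11, 0) = -1.0008
prox(-9.532) = sign(-9.532)*max(|-9.532| - 1.11, 0) = -8.422
prox(x) = [-1.0008, -8.422]
||prox(x)||_1 = 1.0008 + 8.422 = 9.4228


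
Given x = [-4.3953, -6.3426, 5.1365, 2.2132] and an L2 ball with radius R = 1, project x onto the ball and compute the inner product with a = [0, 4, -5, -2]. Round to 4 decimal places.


Step 1: Compute ||x|| (intermediates to 6 decimals).
||x|| = sqrt((-4.3953)^2 + (-6.3426)^2 + 5.1365^2 + 2.2132^2) = 9.530431
Step 2: Project.
Since ||x|| > R, scale = R/||x|| = 1/9.530431 = 0.104927, proj(x) = scale * x
proj(x) = [-0.461186, -0.66551, 0.538958, 0.232224]
Step 3: Dot product.
a^T * proj(x) = 0*(-0.461186) + 4*(-0.66551) - 5*0.538958 - 2*0.232224 = -5.8213


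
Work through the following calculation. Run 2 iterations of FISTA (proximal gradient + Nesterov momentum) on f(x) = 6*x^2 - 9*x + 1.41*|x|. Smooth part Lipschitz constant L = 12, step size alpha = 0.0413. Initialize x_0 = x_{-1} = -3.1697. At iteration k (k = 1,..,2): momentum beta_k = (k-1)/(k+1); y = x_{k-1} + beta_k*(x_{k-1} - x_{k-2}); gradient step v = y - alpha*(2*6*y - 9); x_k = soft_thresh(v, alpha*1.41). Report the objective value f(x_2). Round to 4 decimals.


FISTA on f(x) = 6*x^2 - 9*x + 1.41*|x|
L = 12, alpha = 0.0413
Iteration 1: beta = 0.0, y = -3.1697 + 0.0*(-3.1697 + 3.1697) = -3.1697
  grad(y) = -47.0364, v = y - alpha*grad = -1.2271
  prox(v) = soft_thresh(-1.2271, 0.0582) = -1.1689
Iteration 2: beta = 0.3333, y = -1.1689 + 0.3333*(-1.1689 + 3.1697) = -0.5019
  grad(y) = -15.023, v = y - alpha*grad = 0.1185
  prox(v) = soft_thresh(0.1185, 0.0582) = 0.0603
f(x_2) = 6*0.0603^2 - 9*0.0603 + 1.41*|0.0603| = -0.4359


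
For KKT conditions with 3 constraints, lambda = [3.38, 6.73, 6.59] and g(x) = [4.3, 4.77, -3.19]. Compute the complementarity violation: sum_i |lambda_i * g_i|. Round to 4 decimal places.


KKT complementary slackness check:
lambda_1 * g_1 = 3.38 * 4.3 = 14.534
lambda_2 * g_2 = 6.73 * 4.77 = 32.1021
lambda_3 * g_3 = 6.59 * -3.19 = -21.0221
Total violation = 14.534 + 32.1021 + 21.0221 = 67.6582


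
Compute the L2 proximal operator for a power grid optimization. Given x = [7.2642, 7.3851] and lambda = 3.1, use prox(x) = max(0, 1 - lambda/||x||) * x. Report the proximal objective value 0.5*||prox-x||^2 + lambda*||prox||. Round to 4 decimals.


Step 1: Compute ||x||.
||x|| = 10.359
Step 2: Compute scaling factor.
scale = max(0, 1 - 3.1/10.359) = 0.7007
Step 3: prox(x) = [5.0903, 5.1751]
||prox(x)|| = 7.259
Step 4: Proximal objective.
0.5*||prox-x||^2 = 4.805
lambda*||prox|| = 22.5029
Total = 27.3078


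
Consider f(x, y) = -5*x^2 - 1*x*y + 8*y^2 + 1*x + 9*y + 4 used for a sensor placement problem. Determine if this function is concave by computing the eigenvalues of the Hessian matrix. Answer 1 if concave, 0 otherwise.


The Hessian of f(x,y) = -5*x^2 - 1*x*y + 8*y^2 + 1*x + 9*y + 4 is:
H = [[-10, -1], [-1, 16]]
Trace = -10 + 16 = 6
Determinant = -10*16 - (-1)^2 = -161
Discriminant = (6)^2 - 4*-161 = 680.0
Eigenvalues: lambda_1 = -10.0384, lambda_2 = 16.0384
The function is not concave.

0


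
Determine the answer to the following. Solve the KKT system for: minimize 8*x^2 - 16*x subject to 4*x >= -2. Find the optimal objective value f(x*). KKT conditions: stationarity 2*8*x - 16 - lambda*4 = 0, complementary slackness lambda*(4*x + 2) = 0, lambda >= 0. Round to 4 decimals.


Step 1: Try lambda = 0 (constraint inactive).
Stationarity: 2*8*x - 16 = 0
x* = 16/(2*8) = 1.0
Check constraint: 4*1.0 = 4.0 >= -2 -- satisfied.
Step 2: Compute optimal value.
f(x*) = 8*1.0^2 - 16*1.0 = -8.0


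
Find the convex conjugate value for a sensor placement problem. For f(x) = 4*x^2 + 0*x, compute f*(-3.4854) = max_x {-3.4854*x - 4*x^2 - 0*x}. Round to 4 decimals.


f*(y) = sup_x {y*x - a*x^2 - b*x} = sup_x {(y-b)*x - a*x^2}
FOC: (y - b) - 2a*x = 0 => x* = (y - b)/(2a)
x* = (-3.4854 - 0)/(2*4) = -0.4357
f*(-3.4854) = (y-b)^2/(4a) = (-3.4854 - 0)^2/(4*4)
= 12.148/16 = 0.7593


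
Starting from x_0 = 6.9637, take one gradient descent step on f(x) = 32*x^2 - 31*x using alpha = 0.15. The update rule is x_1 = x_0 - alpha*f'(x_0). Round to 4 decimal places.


We compute the gradient at x_0 and apply the update.
f'(x) = 64*x - 31
f'(6.9637) = 64*6.9637 - 31 = 414.6768
x_1 = 6.9637 - 0.15*414.6768 = -55.2378


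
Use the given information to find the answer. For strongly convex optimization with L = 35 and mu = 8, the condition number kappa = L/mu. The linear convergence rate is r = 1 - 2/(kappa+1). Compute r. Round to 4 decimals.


Step 1: Compute the condition number.
kappa = L/mu = 35/8 = 4.375
Step 2: Compute the convergence rate.
r = 1 - 2/(kappa + 1) = 1 - 2*mu/(L + mu) = (L - mu)/(L + mu) = 27/43 = 0.6279


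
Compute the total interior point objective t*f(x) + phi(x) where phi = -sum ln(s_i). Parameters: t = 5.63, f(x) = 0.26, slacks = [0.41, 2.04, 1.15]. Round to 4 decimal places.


Step 1: Compute log-barrier.
ln values: [-0.8916, 0.7129, 0.1398]
phi = -(-0.8916 + 0.7129 + 0.1398) = 0.0389
Step 2: Compute augmented objective.
t*f(x) = 5.63*0.26 = 1.4638
Total = 1.4638 + 0.0389 = 1.5027


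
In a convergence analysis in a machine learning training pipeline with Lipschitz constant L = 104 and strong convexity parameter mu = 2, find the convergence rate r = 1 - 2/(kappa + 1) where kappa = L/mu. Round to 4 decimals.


Step 1: Compute the condition number.
kappa = L/mu = 104/2 = 52.0
Step 2: Compute the convergence rate.
r = 1 - 2/(kappa + 1) = 1 - 2*mu/(L + mu) = (L - mu)/(L + mu) = 102/106 = 0.9623


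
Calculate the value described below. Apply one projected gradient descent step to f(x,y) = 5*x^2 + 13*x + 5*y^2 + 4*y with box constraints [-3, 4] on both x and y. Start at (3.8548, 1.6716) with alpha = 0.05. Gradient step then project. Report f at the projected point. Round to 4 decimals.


Step 1: Compute gradient at (3.8548, 1.6716).
grad_x = 2*5*3.8548 + 13 = 51.548
grad_y = 2*5*1.6716 + 4 = 20.716
Step 2: Gradient step.
x_raw = 3.8548 - 0.05*51.548 = 1.2774
y_raw = 1.6716 - 0.05*20.716 = 0.6358
Step 3: Project onto [-3, 4].
x_proj = clip(1.2774) = 1.2774
y_proj = clip(0.6358) = 0.6358
Step 4: Evaluate f.
f(1.2774, 0.6358) = 29.3294


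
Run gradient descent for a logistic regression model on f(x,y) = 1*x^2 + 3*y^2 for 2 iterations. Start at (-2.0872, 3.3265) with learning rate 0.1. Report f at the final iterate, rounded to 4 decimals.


Gradient descent on f(x,y) = 1*x^2 + 3*y^2.
Starting point: (-2.0872, 3.3265), alpha = 0.1
Step 1: grad_x = 2*1*-2.0872 = -4.1744, grad_y = 2*3*3.3265 = 19.959
  x_1 = -2.0872 - 0.1*-4.1744 = -1.6698
  y_1 = 3.3265 - 0.1*19.959 = 1.3306
Step 2: grad_x = 2*1*-1.6698 = -3.3395, grad_y = 2*3*1.3306 = 7.9836
  x_2 = -1.6698 - 0.1*-3.3395 = -1.3358
  y_2 = 1.3306 - 0.1*7.9836 = 0.5322
f(-1.3358, 0.5322) = 1*(-1.3358)^2 + 3*0.5322^2 = 2.6342


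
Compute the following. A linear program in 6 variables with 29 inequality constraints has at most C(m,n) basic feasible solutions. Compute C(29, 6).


Each vertex corresponds to some choice of n active constraints out of m, so the number of vertices is at most C(m, n) = m! / (n!(m-n)!).
m = 29, n = 6
Numerator: 29 * 28 * 27 * 26 * 25 * 24
Denominator: 6! = 720
C(29, 6) = 475020


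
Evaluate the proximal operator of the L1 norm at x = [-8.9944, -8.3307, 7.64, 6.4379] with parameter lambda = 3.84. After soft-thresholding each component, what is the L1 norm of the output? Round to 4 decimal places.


Soft-thresholding with lambda = 3.84:
prox(-8.9944) = sign(-8.9944)*max(|-8.9944| - 3.84, 0) = -5.1544
prox(-8.3307) = sign(-8.3307)*max(|-8.3307| - 3.84, 0) = -4.4907
prox(7.64) = sign(7.64)*max(|7.64| - 3.84, 0) = 3.8
prox(6.4379) = sign(6.4379)*max(|6.4379| - 3.84, 0) = 2.5979
prox(x) = [-5.1544, -4.4907, 3.8, 2.5979]
||prox(x)||_1 = 5.1544 + 4.4907 + 3.8 + 2.5979 = 16.043


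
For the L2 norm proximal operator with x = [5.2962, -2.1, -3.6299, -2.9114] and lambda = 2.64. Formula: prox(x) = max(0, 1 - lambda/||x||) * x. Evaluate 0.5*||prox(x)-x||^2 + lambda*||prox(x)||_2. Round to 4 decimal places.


Step 1: Compute ||x||.
||x|| = 7.3561
Step 2: Compute scaling factor.
scale = max(0, 1 - 2.64/7.3561) = 0.6411
Step 3: prox(x) = [3.3955, -1.3463, -2.3272, -1.8665]
||prox(x)|| = 4.7161
Step 4: Proximal objective.
0.5*||prox-x||^2 = 3.4848
lambda*||prox|| = 12.4505
Total = 15.9353


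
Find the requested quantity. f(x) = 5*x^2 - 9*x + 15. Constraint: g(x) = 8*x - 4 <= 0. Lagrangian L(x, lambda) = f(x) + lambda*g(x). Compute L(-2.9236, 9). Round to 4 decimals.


Step 1: Evaluate f(x).
f(-2.9236) = 5*(-2.9236)^2 - 9*(-2.9236) + 15 = 84.0496
Step 2: Evaluate g(x).
g(-2.9236) = 8*-2.9236 - 4 = -27.3888
Step 3: Compute Lagrangian.
L = 84.0496 + 9*-27.3888 = -162.4496


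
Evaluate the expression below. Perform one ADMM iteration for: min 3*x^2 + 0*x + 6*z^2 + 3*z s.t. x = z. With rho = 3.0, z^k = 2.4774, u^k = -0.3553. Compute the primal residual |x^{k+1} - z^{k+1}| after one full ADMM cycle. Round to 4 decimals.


ADMM iteration with rho = 3.0, z^k = 2.4774, u^k = -0.3553
Step 1: x-update.
Minimize 3*x^2 + 0*x + (3.0/2)*(x - 2.4774 - 0.3553)^2
FOC: (2*3 + 3.0)*x = 0 + 3.0*(2.4774 + 0.3553)
x^{k+1} = 0.9442
Step 2: z-update.
Minimize 6*z^2 + 3*z + (3.0/2)*(0.9442 - z - 0.3553)^2
FOC: (2*6 + 3.0)*z = -3 + 3.0*(0.9442 - 0.3553)
z^{k+1} = -0.0822
Step 3: u-update.
u^{k+1} = -0.3553 + 0.9442 + 0.0822 = 0.6711
Step 4: Primal residual = |0.9442 + 0.0822| = 1.0264


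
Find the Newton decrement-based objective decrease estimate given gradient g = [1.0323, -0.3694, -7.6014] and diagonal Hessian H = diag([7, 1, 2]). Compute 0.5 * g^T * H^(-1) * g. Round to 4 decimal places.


Step 1: H is diagonal, so H^(-1) * g = [0.1475, -0.3694, -3.8007].
Step 2: g^T H^(-1) g = sum_i g_i^2 / H_ii
  = (1.0323)^2/7 + (-0.3694)^2/1 + (-7.6014)^2/2
  = 0.1522 + 0.1365 + 28.8906 = 29.1793
Step 3: Objective decrease = 0.5 * g^T H^(-1) g = 14.5897


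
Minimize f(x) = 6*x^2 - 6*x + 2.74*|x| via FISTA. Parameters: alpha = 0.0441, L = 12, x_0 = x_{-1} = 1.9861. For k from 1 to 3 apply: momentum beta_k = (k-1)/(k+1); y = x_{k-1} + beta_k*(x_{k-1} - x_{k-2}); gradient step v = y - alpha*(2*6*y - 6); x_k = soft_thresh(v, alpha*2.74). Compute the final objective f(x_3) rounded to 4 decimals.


FISTA on f(x) = 6*x^2 - 6*x + 2.74*|x|
L = 12, alpha = 0.0441
Iteration 1: beta = 0.0, y = 1.9861 + 0.0*(1.9861 - 1.9861) = 1.9861
  grad(y) = 17.8332, v = y - alpha*grad = 1.1997
  prox(v) = soft_thresh(1.1997, 0.1208) = 1.0788
Iteration 2: beta = 0.3333, y = 1.0788 + 0.3333*(1.0788 - 1.9861) = 0.7764
  grad(y) = 3.3168, v = y - alpha*grad = 0.6301
  prox(v) = soft_thresh(0.6301, 0.1208) = 0.5093
Iteration 3: beta = 0.5, y = 0.5093 + 0.5*(0.5093 - 1.0788) = 0.2245
  grad(y) = -3.3057, v = y - alpha*grad = 0.3703
  prox(v) = soft_thresh(0.3703, 0.1208) = 0.2495
f(x_3) = 6*0.2495^2 - 6*0.2495 + 2.74*|0.2495| = -0.4399


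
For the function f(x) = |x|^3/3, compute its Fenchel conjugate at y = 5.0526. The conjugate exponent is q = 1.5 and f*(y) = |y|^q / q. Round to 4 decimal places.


The conjugate exponent q satisfies 1/p + 1/q = 1.
p = 3, so q = 3/(3 - 1) = 1.5
|y|^q = 5.0526^1.5 = 11.3572
f*(5.0526) = 11.3572 / 1.5 = 7.5715


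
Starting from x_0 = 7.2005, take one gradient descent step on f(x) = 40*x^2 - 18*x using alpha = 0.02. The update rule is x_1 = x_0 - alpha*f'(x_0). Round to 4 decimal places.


We compute the gradient at x_0 and apply the update.
f'(x) = 80*x - 18
f'(7.2005) = 80*7.2005 - 18 = 558.04
x_1 = 7.2005 - 0.02*558.04 = -3.9603


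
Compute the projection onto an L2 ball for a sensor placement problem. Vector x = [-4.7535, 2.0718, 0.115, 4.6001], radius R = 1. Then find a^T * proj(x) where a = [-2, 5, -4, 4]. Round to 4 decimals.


Step 1: Compute ||x|| (intermediates to 6 decimals).
||x|| = sqrt((-4.7535)^2 + 2.0718^2 + 0.115^2 + 4.6001^2) = 6.932695
Step 2: Project.
Since ||x|| > R, scale = R/||x|| = 1/6.932695 = 0.144244, proj(x) = scale * x
proj(x) = [-0.685664, 0.298845, 0.016588, 0.663537]
Step 3: Dot product.
a^T * proj(x) = -2*(-0.685664) + 5*0.298845 - 4*0.016588 + 4*0.663537 = 5.4533


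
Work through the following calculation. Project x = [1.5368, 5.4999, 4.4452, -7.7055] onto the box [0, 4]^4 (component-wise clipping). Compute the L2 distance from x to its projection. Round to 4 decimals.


Project each component onto [0, 4].
clip(1.5368) = 1.5368, clip(5.4999) = 4.0, clip(4.4452) = 4.0, clip(-7.7055) = 0.0
Projection = [1.5368, 4.0, 4.0, 0.0]
Squared diffs: [0.0, 2.2497, 0.1982, 59.3747]
Distance = sqrt(61.8226) = 7.8627


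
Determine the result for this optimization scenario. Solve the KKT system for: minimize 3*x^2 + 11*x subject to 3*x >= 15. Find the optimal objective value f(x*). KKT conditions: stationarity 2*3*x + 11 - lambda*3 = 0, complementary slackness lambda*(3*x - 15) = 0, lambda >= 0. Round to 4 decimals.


Step 1: Try lambda = 0 (constraint inactive).
x_unc = -11/(2*3) = -1.8333
Check: 3*-1.8333 = -5.4999 < 15 -- violated!
Step 2: Constraint must be active: 3*x = 15
x* = 15/3 = 5.0
lambda = (2*3*5.0 + 11)/3 = 13.6667
Step 3: Compute optimal value.
f(x*) = 3*5.0^2 + 11*5.0 = 130.0


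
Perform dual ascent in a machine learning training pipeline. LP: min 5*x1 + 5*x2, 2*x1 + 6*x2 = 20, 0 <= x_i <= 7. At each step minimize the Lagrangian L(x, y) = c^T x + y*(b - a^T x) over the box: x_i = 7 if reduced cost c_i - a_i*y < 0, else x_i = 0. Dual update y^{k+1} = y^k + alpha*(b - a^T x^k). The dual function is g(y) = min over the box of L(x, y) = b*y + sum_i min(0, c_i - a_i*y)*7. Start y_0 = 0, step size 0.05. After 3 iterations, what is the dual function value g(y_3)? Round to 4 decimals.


Dual ascent for LP: min 5*x1 + 5*x2, 2*x1 + 6*x2 = 20, 0 <= x_i <= 7
Step 1: y^k = 0.0, reduced costs: (5.0, 5.0)
  x^k = (0.0, 0.0), subgradient = b - a^T x = 20.0
  y^{k+1} = 0.0 + 0.05*20.0 = 1.0
Step 2: y^k = 1.0, reduced costs: (3.0, -1.0)
  x^k = (0.0, 7.0), subgradient = b - a^T x = -22.0
  y^{k+1} = 1.0 + 0.05*-22.0 = -0.1
Step 3: y^k = -0.1, reduced costs: (5.2, 5.6)
  x^k = (0.0, 0.0), subgradient = b - a^T x = 20.0
  y^{k+1} = -0.1 + 0.05*20.0 = 0.9
Dual objective at y_3 = 0.9: reduced costs (3.2, -0.4), box minimizer x = (0.0, 7.0)
g(y_3) = b*y + (c1 - a1*y)*x1 + (c2 - a2*y)*x2 = 20*0.9 + 3.2*0.0 + (-0.4)*7.0 = 18.0 + 0.0 - 2.8 = 15.2


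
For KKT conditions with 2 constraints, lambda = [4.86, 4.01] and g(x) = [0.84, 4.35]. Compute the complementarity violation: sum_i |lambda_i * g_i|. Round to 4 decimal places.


KKT complementary slackness check:
lambda_1 * g_1 = 4.86 * 0.84 = 4.0824
lambda_2 * g_2 = 4.01 * 4.35 = 17.4435
Total violation = 4.0824 + 17.4435 = 21.5259


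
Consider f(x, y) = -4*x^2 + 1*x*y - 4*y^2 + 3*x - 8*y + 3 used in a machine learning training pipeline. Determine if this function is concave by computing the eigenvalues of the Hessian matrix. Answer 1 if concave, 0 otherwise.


The Hessian of f(x,y) = -4*x^2 + 1*x*y - 4*y^2 + 3*x - 8*y + 3 is:
H = [[-8, 1], [1, -8]]
Trace = -8 - 8 = -16
Determinant = -8*-8 - (1)^2 = 63
Discriminant = (-16)^2 - 4*63 = 4.0
Eigenvalues: lambda_1 = -9.0, lambda_2 = -7.0
The function is concave.

1


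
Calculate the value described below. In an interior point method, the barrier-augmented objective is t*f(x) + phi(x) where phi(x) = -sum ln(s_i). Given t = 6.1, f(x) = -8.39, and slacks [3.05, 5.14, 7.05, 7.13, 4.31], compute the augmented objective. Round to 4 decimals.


Step 1: Compute log-barrier.
ln values: [1.1151, 1.6371, 1.953, 1.9643, 1.4609]
phi = -(1.1151 + 1.6371 + 1.953 + 1.9643 + 1.4609) = -8.1305
Step 2: Compute augmented objective.
t*f(x) = 6.1*-8.39 = -51.179
Total = -51.179 - 8.1305 = -59.3095


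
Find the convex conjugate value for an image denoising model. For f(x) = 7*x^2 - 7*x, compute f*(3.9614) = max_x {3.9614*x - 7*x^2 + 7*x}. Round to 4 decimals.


f*(y) = sup_x {y*x - a*x^2 - b*x} = sup_x {(y-b)*x - a*x^2}
FOC: (y - b) - 2a*x = 0 => x* = (y - b)/(2a)
x* = (3.9614 + 7)/(2*7) = 0.783
f*(3.9614) = (y-b)^2/(4a) = (3.9614 + 7)^2/(4*7)
= 120.1523/28 = 4.2912


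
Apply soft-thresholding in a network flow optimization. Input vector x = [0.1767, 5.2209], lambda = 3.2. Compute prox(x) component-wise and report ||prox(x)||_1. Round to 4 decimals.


Soft-thresholding with lambda = 3.2:
prox(0.1767) = sign(0.1767)*max(|0.1767| - 3.2, 0) = 0.0
prox(5.2209) = sign(5.2209)*max(|5.2209| - 3.2, 0) = 2.0209
prox(x) = [0.0, 2.0209]
||prox(x)||_1 = 0.0 + 2.0209 = 2.0209


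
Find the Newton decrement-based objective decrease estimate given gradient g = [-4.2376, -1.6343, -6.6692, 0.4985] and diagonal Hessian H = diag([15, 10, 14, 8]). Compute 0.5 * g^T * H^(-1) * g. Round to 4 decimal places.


Step 1: H is diagonal, so H^(-1) * g = [-0.2825, -0.1634, -0.4764, 0.0623].
Step 2: g^T H^(-1) g = sum_i g_i^2 / H_ii
  = (-4.2376)^2/15 + (-1.6343)^2/10 + (-6.6692)^2/14 + (0.4985)^2/8
  = 1.1972 + 0.2671 + 3.177 + 0.0311 = 4.6723
Step 3: Objective decrease = 0.5 * g^T H^(-1) g = 2.3362


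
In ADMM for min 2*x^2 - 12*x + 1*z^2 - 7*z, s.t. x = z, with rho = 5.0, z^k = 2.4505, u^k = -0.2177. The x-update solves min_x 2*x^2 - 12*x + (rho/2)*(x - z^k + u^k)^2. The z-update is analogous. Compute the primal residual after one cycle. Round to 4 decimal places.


ADMM iteration with rho = 5.0, z^k = 2.4505, u^k = -0.2177
Step 1: x-update.
Minimize 2*x^2 - 12*x + (5.0/2)*(x - 2.4505 - 0.2177)^2
FOC: (2*2 + 5.0)*x = 12 + 5.0*(2.4505 + 0.2177)
x^{k+1} = 2.8157
Step 2: z-update.
Minimize 1*z^2 - 7*z + (5.0/2)*(2.8157 - z - 0.2177)^2
FOC: (2*1 + 5.0)*z = 7 + 5.0*(2.8157 - 0.2177)
z^{k+1} = 2.8557
Step 3: u-update.
u^{k+1} = -0.2177 + 2.8157 - 2.8557 = -0.2577
Step 4: Primal residual = |2.8157 - 2.8557| = 0.04


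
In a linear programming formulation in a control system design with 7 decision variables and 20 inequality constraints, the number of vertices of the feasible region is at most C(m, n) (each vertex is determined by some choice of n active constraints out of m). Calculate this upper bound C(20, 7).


Each vertex corresponds to some choice of n active constraints out of m, so the number of vertices is at most C(m, n) = m! / (n!(m-n)!).
m = 20, n = 7
Numerator: 20 * 19 * 18 * 17 * 16 * 15 * 14
Denominator: 7! = 5040
C(20, 7) = 77520


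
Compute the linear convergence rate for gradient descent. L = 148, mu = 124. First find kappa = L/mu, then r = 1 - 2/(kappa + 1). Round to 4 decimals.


Step 1: Compute the condition number.
kappa = L/mu = 148/124 = 1.1935
Step 2: Compute the convergence rate.
r = 1 - 2/(kappa + 1) = 1 - 2*mu/(L + mu) = (L - mu)/(L + mu) = 24/272 = 0.0882


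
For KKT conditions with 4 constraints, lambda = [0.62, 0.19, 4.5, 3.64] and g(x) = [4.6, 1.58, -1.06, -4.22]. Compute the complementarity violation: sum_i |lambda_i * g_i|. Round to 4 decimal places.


KKT complementary slackness check:
lambda_1 * g_1 = 0.62 * 4.6 = 2.852
lambda_2 * g_2 = 0.19 * 1.58 = 0.3002
lambda_3 * g_3 = 4.5 * -1.06 = -4.77
lambda_4 * g_4 = 3.64 * -4.22 = -15.3608
Total violation = 2.852 + 0.3002 + 4.77 + 15.3608 = 23.283


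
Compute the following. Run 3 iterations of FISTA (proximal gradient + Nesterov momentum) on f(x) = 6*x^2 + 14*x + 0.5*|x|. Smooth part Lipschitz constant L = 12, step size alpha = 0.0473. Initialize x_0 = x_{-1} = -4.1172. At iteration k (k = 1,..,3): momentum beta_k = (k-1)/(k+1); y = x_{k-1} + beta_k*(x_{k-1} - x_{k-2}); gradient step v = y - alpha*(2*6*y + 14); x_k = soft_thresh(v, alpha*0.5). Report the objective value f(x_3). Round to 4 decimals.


FISTA on f(x) = 6*x^2 + 14*x + 0.5*|x|
L = 12, alpha = 0.0473
Iteration 1: beta = 0.0, y = -4.1172 + 0.0*(-4.1172 + 4.1172) = -4.1172
  grad(y) = -35.4064, v = y - alpha*grad = -2.4425
  prox(v) = soft_thresh(-2.4425, 0.0237) = -2.4188
Iteration 2: beta = 0.3333, y = -2.4188 + 0.3333*(-2.4188 + 4.1172) = -1.8527
  grad(y) = -8.2324, v = y - alpha*grad = -1.4633
  prox(v) = soft_thresh(-1.4633, 0.0237) = -1.4397
Iteration 3: beta = 0.5, y = -1.4397 + 0.5*(-1.4397 + 2.4188) = -0.9501
  grad(y) = 2.5991, v = y - alpha*grad = -1.073
  prox(v) = soft_thresh(-1.073, 0.0237) = -1.0494
f(x_3) = 6*(-1.0494)^2 + 14*(-1.0494) + 0.5*|-1.0494| = -7.5594


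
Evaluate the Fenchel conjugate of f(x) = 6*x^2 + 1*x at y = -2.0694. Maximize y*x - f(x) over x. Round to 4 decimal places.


f*(y) = sup_x {y*x - a*x^2 - b*x} = sup_x {(y-b)*x - a*x^2}
FOC: (y - b) - 2a*x = 0 => x* = (y - b)/(2a)
x* = (-2.0694 - 1)/(2*6) = -0.2558
f*(-2.0694) = (y-b)^2/(4a) = (-2.0694 - 1)^2/(4*6)
= 9.4212/24 = 0.3926


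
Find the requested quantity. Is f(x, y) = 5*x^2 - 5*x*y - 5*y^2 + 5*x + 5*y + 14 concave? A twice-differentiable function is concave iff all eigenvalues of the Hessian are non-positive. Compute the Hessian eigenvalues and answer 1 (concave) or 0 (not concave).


The Hessian of f(x,y) = 5*x^2 - 5*x*y - 5*y^2 + 5*x + 5*y + 14 is:
H = [[10, -5], [-5, -10]]
Trace = 10 - 10 = 0
Determinant = 10*-10 - (-5)^2 = -125
Discriminant = (0)^2 - 4*-125 = 500.0
Eigenvalues: lambda_1 = -11.1803, lambda_2 = 11.1803
The function is not concave.

0


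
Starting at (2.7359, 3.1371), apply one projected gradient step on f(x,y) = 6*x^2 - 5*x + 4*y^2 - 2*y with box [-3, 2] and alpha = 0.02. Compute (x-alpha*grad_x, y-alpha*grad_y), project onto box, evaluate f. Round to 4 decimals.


Step 1: Compute gradient at (2.7359, 3.1371).
grad_x = 2*6*2.7359 - 5 = 27.8308
grad_y = 2*4*3.1371 - 2 = 23.0968
Step 2: Gradient step.
x_raw = 2.7359 - 0.02*27.8308 = 2.1793
y_raw = 3.1371 - 0.02*23.0968 = 2.6752
Step 3: Project onto [-3, 2].
x_proj = clip(2.1793) = 2.0
y_proj = clip(2.6752) = 2.0
Step 4: Evaluate f.
f(2.0, 2.0) = 26.0


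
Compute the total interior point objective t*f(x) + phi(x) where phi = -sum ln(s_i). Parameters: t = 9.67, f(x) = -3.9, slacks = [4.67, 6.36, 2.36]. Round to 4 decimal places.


Step 1: Compute log-barrier.
ln values: [1.5412, 1.85, 0.8587]
phi = -(1.5412 + 1.85 + 0.8587) = -4.2498
Step 2: Compute augmented objective.
t*f(x) = 9.67*-3.9 = -37.713
Total = -37.713 - 4.2498 = -41.9628


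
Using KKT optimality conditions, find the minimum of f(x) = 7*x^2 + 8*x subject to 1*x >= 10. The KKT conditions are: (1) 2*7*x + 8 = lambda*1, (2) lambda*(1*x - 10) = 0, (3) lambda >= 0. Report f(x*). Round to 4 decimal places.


Step 1: Try lambda = 0 (constraint inactive).
x_unc = -8/(2*7) = -0.5714
Check: 1*-0.5714 = -0.5714 < 10 -- violated!
Step 2: Constraint must be active: 1*x = 10
x* = 10/1 = 10.0
lambda = (2*7*10.0 + 8)/1 = 148.0
Step 3: Compute optimal value.
f(x*) = 7*10.0^2 + 8*10.0 = 780.0


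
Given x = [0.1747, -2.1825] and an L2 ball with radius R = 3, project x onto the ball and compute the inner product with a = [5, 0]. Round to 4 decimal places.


Step 1: Compute ||x|| (intermediates to 6 decimals).
||x|| = sqrt(0.1747^2 + (-2.1825)^2) = 2.189481
Step 2: Project.
Since ||x|| <= R, proj = x (no scaling needed).
proj(x) = [0.1747, -2.1825]
Step 3: Dot product.
a^T * proj(x) = 5*0.1747 + 0*(-2.1825) = 0.8735


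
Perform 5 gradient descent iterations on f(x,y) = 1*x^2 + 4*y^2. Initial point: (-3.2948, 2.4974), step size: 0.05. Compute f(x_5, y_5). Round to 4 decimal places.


Gradient descent on f(x,y) = 1*x^2 + 4*y^2.
Starting point: (-3.2948, 2.4974), alpha = 0.05
Step 1: grad_x = 2*1*-3.2948 = -6.5896, grad_y = 2*4*2.4974 = 19.9792
  x_1 = -3.2948 - 0.05*-6.5896 = -2.9653
  y_1 = 2.4974 - 0.05*19.9792 = 1.4984
Step 2: grad_x = 2*1*-2.9653 = -5.9306, grad_y = 2*4*1.4984 = 11.9875
  x_2 = -2.9653 - 0.05*-5.9306 = -2.6688
  y_2 = 1.4984 - 0.05*11.9875 = 0.8991
Step 3: grad_x = 2*1*-2.6688 = -5.3376, grad_y = 2*4*0.8991 = 7.1925
  x_3 = -2.6688 - 0.05*-5.3376 = -2.4019
  y_3 = 0.8991 - 0.05*7.1925 = 0.5394
Step 4: grad_x = 2*1*-2.4019 = -4.8038, grad_y = 2*4*0.5394 = 4.3155
  x_4 = -2.4019 - 0.05*-4.8038 = -2.1617
  y_4 = 0.5394 - 0.05*4.3155 = 0.3237
Step 5: grad_x = 2*1*-2.1617 = -4.3234, grad_y = 2*4*0.3237 = 2.5893
  x_5 = -2.1617 - 0.05*-4.3234 = -1.9455
  y_5 = 0.3237 - 0.05*2.5893 = 0.1942
f(-1.9455, 0.1942) = 1*(-1.9455)^2 + 4*0.1942^2 = 3.936


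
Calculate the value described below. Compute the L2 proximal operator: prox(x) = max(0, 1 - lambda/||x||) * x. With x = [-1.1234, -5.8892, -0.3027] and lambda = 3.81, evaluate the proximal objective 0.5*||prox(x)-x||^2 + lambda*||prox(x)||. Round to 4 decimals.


Step 1: Compute ||x||.
||x|| = 6.003
Step 2: Compute scaling factor.
scale = max(0, 1 - 3.81/6.003) = 0.3653
Step 3: prox(x) = [-0.4104, -2.1514, -0.1106]
||prox(x)|| = 2.193
Step 4: Proximal objective.
0.5*||prox-x||^2 = 7.2581
lambda*||prox|| = 8.3553
Total = 15.6135


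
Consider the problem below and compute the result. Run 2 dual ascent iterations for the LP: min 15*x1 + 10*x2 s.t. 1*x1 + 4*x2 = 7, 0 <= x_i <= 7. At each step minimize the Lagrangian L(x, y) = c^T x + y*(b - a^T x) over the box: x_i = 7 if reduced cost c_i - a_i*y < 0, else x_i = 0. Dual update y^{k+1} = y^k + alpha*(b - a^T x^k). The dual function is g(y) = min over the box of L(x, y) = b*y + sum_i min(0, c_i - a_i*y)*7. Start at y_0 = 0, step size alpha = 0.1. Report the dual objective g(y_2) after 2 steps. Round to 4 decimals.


Dual ascent for LP: min 15*x1 + 10*x2, 1*x1 + 4*x2 = 7, 0 <= x_i <= 7
Step 1: y^k = 0.0, reduced costs: (15.0, 10.0)
  x^k = (0.0, 0.0), subgradient = b - a^T x = 7.0
  y^{k+1} = 0.0 + 0.1*7.0 = 0.7
Step 2: y^k = 0.7, reduced costs: (14.3, 7.2)
  x^k = (0.0, 0.0), subgradient = b - a^T x = 7.0
  y^{k+1} = 0.7 + 0.1*7.0 = 1.4
Dual objective at y_2 = 1.4: reduced costs (13.6, 4.4), box minimizer x = (0.0, 0.0)
g(y_2) = b*y + (c1 - a1*y)*x1 + (c2 - a2*y)*x2 = 7*1.4 + 13.6*0.0 + 4.4*0.0 = 9.8 + 0.0 + 0.0 = 9.8


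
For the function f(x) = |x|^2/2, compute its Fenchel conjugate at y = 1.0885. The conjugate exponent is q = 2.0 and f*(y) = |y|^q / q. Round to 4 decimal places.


The conjugate exponent q satisfies 1/p + 1/q = 1.
p = 2, so q = 2/(2 - 1) = 2.0
|y|^q = 1.0885^2.0 = 1.1848
f*(1.0885) = 1.1848 / 2.0 = 0.5924


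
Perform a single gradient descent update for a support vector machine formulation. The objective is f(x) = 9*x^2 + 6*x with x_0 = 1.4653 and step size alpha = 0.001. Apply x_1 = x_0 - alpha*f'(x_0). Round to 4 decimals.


We compute the gradient at x_0 and apply the update.
f'(x) = 18*x + 6
f'(1.4653) = 18*1.4653 + 6 = 32.3754
x_1 = 1.4653 - 0.001*32.3754 = 1.4329


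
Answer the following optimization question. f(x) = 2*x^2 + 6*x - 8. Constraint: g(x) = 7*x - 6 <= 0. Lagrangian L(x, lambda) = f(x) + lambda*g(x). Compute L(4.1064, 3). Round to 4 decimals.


Step 1: Evaluate f(x).
f(4.1064) = 2*4.1064^2 + 6*4.1064 - 8 = 50.3634
Step 2: Evaluate g(x).
g(4.1064) = 7*4.1064 - 6 = 22.7448
Step 3: Compute Lagrangian.
L = 50.3634 + 3*22.7448 = 118.5978


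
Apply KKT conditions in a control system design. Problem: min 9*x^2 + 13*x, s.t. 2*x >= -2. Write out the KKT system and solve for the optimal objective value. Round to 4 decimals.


Step 1: Try lambda = 0 (constraint inactive).
Stationarity: 2*9*x + 13 = 0
x* = -13/(2*9) = -13/18 = -0.7222 (rounded; the exact value -13/18 is used below)
Check constraint: 2*-0.7222 = -1.4444 >= -2 -- satisfied.
Step 2: Compute optimal value.
f(x*) = 9*(-13/18)^2 + 13*(-13/18) = -4.6944


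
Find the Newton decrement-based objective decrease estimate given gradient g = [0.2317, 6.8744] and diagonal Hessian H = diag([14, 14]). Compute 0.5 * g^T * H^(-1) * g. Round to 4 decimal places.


Step 1: H is diagonal, so H^(-1) * g = [0.0166, 0.491].
Step 2: g^T H^(-1) g = sum_i g_i^2 / H_ii
  = (0.2317)^2/14 + (6.8744)^2/14
  = 0.0038 + 3.3755 = 3.3794
Step 3: Objective decrease = 0.5 * g^T H^(-1) g = 1.6897


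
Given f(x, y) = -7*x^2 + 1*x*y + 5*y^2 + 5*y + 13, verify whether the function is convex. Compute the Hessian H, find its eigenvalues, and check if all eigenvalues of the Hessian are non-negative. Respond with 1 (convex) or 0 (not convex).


The Hessian of f(x,y) = -7*x^2 + 1*x*y + 5*y^2 + 5*y + 13 is:
H = [[-14, 1], [1, 10]]
Trace = -14 + 10 = -4
Determinant = -14*10 - (1)^2 = -141
Discriminant = (-4)^2 - 4*-141 = 580.0
Eigenvalues: lambda_1 = -14.0416, lambda_2 = 10.0416
The function is not convex.

0


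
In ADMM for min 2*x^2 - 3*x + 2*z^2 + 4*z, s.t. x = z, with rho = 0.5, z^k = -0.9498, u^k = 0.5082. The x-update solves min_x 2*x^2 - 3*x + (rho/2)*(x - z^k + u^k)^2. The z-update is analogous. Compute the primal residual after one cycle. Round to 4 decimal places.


ADMM iteration with rho = 0.5, z^k = -0.9498, u^k = 0.5082
Step 1: x-update.
Minimize 2*x^2 - 3*x + (0.5/2)*(x + 0.9498 + 0.5082)^2
FOC: (2*2 + 0.5)*x = 3 + 0.5*(-0.9498 - 0.5082)
x^{k+1} = 0.5047
Step 2: z-update.
Minimize 2*z^2 + 4*z + (0.5/2)*(0.5047 - z + 0.5082)^2
FOC: (2*2 + 0.5)*z = -4 + 0.5*(0.5047 + 0.5082)
z^{k+1} = -0.7763
Step 3: u-update.
u^{k+1} = 0.5082 + 0.5047 + 0.7763 = 1.7892
Step 4: Primal residual = |0.5047 + 0.7763| = 1.281


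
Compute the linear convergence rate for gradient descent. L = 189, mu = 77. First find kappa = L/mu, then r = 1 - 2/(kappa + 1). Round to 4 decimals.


Step 1: Compute the condition number.
kappa = L/mu = 189/77 = 2.4545
Step 2: Compute the convergence rate.
r = 1 - 2/(kappa + 1) = 1 - 2*mu/(L + mu) = (L - mu)/(L + mu) = 112/266 = 0.4211


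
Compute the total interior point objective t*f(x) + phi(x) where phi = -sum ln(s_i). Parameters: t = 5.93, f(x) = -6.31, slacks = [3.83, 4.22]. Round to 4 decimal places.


Step 1: Compute log-barrier.
ln values: [1.3429, 1.4398]
phi = -(1.3429 + 1.4398) = -2.7827
Step 2: Compute augmented objective.
t*f(x) = 5.93*-6.31 = -37.4183
Total = -37.4183 - 2.7827 = -40.201


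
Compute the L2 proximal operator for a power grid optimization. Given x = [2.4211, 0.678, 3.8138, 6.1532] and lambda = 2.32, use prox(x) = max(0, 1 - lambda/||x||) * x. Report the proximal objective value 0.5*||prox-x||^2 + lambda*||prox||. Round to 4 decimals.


Step 1: Compute ||x||.
||x|| = 7.6634
Step 2: Compute scaling factor.
scale = max(0, 1 - 2.32/7.6634) = 0.6973
Step 3: prox(x) = [1.6881, 0.4727, 2.6592, 4.2904]
||prox(x)|| = 5.3434
Step 4: Proximal objective.
0.5*||prox-x||^2 = 2.6912
lambda*||prox|| = 12.3967
Total = 15.088
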